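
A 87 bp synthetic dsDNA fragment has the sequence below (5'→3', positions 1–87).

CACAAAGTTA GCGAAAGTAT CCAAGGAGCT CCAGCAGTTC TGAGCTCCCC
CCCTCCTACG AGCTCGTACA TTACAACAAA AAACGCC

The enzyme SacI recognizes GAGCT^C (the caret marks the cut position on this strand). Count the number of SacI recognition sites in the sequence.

GAGCTC occurs starting at positions 26, 42, 60.
SacI cuts at 3 sites.

3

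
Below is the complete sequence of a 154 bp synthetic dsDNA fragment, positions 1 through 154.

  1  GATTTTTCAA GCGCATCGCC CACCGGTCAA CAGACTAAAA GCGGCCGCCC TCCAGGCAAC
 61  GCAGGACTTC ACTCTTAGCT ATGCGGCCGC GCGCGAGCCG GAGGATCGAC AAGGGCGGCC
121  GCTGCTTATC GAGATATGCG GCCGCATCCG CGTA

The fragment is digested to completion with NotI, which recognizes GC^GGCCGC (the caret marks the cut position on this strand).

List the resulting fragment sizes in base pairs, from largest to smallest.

42, 42, 32, 23, 15 bp

NotI sites (GCGGCCGC) start at positions 41, 83, 115, 138.
NotI cuts after base 2 of each site, so after positions 42, 84, 116, 139.
Linear molecule, 4 cuts → 5 fragments:
  1–42 → 42 bp
  43–84 → 42 bp
  85–116 → 32 bp
  117–139 → 23 bp
  140–154 → 15 bp
Sorted largest to smallest: 42, 42, 32, 23, 15 bp.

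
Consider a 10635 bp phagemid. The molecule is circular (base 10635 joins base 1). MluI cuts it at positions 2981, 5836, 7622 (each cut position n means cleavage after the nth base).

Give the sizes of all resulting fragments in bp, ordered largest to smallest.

5994, 2855, 1786 bp

Circular molecule, 3 cuts → 3 fragments:
  5836 − 2981 = 2855 bp
  7622 − 5836 = 1786 bp
  wrap: 10635 − 7622 + 2981 = 5994 bp
Sorted largest to smallest: 5994, 2855, 1786 bp.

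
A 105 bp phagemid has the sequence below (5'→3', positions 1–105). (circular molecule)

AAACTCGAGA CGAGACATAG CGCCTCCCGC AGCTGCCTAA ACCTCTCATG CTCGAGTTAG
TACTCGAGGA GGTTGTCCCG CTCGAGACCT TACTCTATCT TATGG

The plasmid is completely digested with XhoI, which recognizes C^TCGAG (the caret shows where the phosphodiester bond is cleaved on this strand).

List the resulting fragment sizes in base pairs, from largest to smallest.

XhoI sites (CTCGAG) start at positions 4, 51, 63, 81.
XhoI cuts after the first base of each site, so after positions 4, 51, 63, 81.
Circular molecule, 4 cuts → 4 fragments:
  5–51 → 47 bp
  52–63 → 12 bp
  64–81 → 18 bp
  82–105 then 1–4 → 24 + 4 = 28 bp
Sorted largest to smallest: 47, 28, 18, 12 bp.

47, 28, 18, 12 bp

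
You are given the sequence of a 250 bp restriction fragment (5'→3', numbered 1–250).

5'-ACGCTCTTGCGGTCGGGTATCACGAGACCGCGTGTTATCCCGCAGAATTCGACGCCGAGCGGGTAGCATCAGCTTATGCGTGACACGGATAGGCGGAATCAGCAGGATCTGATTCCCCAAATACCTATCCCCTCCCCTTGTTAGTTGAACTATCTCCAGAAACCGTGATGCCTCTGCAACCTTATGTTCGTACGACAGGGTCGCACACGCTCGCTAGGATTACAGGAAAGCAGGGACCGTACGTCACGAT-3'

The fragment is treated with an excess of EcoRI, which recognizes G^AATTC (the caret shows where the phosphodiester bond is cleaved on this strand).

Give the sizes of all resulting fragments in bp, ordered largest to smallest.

The EcoRI site (GAATTC) starts at position 45.
EcoRI cuts after the first base of each site, so after position 45.
Linear molecule, 1 cut → 2 fragments:
  1–45 → 45 bp
  46–250 → 205 bp
Sorted largest to smallest: 205, 45 bp.

205, 45 bp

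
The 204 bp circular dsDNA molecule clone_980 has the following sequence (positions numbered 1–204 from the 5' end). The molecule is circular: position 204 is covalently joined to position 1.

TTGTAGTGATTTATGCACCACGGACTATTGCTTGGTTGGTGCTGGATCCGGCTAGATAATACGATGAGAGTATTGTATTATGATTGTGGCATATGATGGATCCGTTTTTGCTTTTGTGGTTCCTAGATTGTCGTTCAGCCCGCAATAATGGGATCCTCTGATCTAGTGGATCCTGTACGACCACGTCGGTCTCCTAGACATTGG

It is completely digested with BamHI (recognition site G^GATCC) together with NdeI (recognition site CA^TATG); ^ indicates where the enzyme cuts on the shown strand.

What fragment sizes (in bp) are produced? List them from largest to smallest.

BamHI sites (GGATCC) start at positions 44, 98, 151, 168.
BamHI cuts after the first base of each site, so after positions 44, 98, 151, 168.
The NdeI site (CATATG) starts at position 90.
NdeI cuts after base 2 of each site, so after position 91.
Combined cut positions: 44, 91, 98, 151, 168.
Circular molecule, 5 cuts → 5 fragments:
  45–91 → 47 bp
  92–98 → 7 bp
  99–151 → 53 bp
  152–168 → 17 bp
  169–204 then 1–44 → 36 + 44 = 80 bp
Sorted largest to smallest: 80, 53, 47, 17, 7 bp.

80, 53, 47, 17, 7 bp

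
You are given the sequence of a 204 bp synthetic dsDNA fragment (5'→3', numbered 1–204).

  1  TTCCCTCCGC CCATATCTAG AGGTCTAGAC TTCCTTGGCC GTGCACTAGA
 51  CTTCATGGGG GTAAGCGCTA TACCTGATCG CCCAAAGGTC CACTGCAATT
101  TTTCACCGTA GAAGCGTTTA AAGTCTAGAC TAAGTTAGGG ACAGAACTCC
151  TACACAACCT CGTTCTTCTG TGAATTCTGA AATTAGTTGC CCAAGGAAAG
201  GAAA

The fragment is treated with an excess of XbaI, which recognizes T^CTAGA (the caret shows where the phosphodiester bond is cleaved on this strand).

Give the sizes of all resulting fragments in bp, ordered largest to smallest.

XbaI sites (TCTAGA) start at positions 16, 24, 124.
XbaI cuts after the first base of each site, so after positions 16, 24, 124.
Linear molecule, 3 cuts → 4 fragments:
  1–16 → 16 bp
  17–24 → 8 bp
  25–124 → 100 bp
  125–204 → 80 bp
Sorted largest to smallest: 100, 80, 16, 8 bp.

100, 80, 16, 8 bp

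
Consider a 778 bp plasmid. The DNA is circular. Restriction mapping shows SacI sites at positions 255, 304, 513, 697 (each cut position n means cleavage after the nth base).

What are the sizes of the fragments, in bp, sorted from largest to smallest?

Circular molecule, 4 cuts → 4 fragments:
  304 − 255 = 49 bp
  513 − 304 = 209 bp
  697 − 513 = 184 bp
  wrap: 778 − 697 + 255 = 336 bp
Sorted largest to smallest: 336, 209, 184, 49 bp.

336, 209, 184, 49 bp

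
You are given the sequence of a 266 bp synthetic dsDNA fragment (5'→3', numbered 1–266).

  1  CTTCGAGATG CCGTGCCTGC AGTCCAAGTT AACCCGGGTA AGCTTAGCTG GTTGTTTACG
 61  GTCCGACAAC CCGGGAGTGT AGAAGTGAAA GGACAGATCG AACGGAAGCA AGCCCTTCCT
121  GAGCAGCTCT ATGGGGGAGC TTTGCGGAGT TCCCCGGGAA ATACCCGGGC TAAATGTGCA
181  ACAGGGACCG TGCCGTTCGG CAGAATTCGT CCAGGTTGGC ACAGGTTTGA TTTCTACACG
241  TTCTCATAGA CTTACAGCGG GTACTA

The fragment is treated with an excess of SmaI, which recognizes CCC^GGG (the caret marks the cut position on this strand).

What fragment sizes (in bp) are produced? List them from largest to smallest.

100, 83, 37, 35, 11 bp

SmaI sites (CCCGGG) start at positions 33, 70, 153, 164.
SmaI cuts after base 3 of each site, so after positions 35, 72, 155, 166.
Linear molecule, 4 cuts → 5 fragments:
  1–35 → 35 bp
  36–72 → 37 bp
  73–155 → 83 bp
  156–166 → 11 bp
  167–266 → 100 bp
Sorted largest to smallest: 100, 83, 37, 35, 11 bp.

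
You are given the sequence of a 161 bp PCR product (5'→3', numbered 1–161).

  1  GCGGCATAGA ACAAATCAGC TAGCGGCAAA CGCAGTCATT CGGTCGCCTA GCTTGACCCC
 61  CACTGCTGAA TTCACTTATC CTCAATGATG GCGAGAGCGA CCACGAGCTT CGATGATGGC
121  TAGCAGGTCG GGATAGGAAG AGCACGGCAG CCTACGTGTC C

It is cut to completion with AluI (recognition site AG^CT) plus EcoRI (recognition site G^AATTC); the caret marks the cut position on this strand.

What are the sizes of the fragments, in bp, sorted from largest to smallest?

AluI sites (AGCT) start at positions 18, 50, 106.
AluI cuts after base 2 of each site, so after positions 19, 51, 107.
The EcoRI site (GAATTC) starts at position 68.
EcoRI cuts after the first base of each site, so after position 68.
Combined cut positions: 19, 51, 68, 107.
Linear molecule, 4 cuts → 5 fragments:
  1–19 → 19 bp
  20–51 → 32 bp
  52–68 → 17 bp
  69–107 → 39 bp
  108–161 → 54 bp
Sorted largest to smallest: 54, 39, 32, 19, 17 bp.

54, 39, 32, 19, 17 bp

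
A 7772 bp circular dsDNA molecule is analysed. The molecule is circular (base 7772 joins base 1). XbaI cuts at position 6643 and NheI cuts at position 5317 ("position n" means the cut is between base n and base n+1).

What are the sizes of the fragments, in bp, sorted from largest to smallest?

6446, 1326 bp

Combined cut positions (sorted): 5317, 6643.
Circular molecule, 2 cuts → 2 fragments:
  6643 − 5317 = 1326 bp
  wrap: 7772 − 6643 + 5317 = 6446 bp
Sorted largest to smallest: 6446, 1326 bp.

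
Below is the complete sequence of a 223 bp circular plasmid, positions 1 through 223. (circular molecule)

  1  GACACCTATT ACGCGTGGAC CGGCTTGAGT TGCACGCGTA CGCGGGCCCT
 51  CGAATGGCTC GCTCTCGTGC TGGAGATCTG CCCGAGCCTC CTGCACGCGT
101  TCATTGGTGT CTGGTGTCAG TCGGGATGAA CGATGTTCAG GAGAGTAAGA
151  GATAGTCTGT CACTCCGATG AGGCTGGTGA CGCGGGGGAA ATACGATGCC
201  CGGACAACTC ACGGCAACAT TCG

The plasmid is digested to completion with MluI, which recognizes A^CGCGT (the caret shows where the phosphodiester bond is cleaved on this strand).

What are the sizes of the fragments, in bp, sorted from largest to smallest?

139, 61, 23 bp

MluI sites (ACGCGT) start at positions 11, 34, 95.
MluI cuts after the first base of each site, so after positions 11, 34, 95.
Circular molecule, 3 cuts → 3 fragments:
  12–34 → 23 bp
  35–95 → 61 bp
  96–223 then 1–11 → 128 + 11 = 139 bp
Sorted largest to smallest: 139, 61, 23 bp.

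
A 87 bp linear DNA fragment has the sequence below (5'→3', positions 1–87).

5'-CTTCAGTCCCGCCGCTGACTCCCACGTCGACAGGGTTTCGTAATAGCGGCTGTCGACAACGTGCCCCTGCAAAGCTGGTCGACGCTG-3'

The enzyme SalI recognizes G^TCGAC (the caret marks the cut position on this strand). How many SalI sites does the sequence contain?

GTCGAC occurs starting at positions 26, 52, 78.
SalI cuts at 3 sites.

3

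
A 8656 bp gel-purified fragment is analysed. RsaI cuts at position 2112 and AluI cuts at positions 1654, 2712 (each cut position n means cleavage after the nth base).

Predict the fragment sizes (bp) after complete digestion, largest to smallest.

Combined cut positions (sorted): 1654, 2112, 2712.
Linear molecule, 3 cuts → 4 fragments:
  1654 − 0 = 1654 bp
  2112 − 1654 = 458 bp
  2712 − 2112 = 600 bp
  8656 − 2712 = 5944 bp
Sorted largest to smallest: 5944, 1654, 600, 458 bp.

5944, 1654, 600, 458 bp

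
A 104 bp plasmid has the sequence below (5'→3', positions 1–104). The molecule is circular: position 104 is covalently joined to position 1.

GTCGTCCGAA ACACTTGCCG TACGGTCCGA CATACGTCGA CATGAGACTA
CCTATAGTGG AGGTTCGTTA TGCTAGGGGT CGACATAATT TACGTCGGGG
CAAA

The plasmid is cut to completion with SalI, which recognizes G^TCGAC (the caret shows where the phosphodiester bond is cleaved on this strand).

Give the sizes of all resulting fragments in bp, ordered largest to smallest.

61, 43 bp

SalI sites (GTCGAC) start at positions 36, 79.
SalI cuts after the first base of each site, so after positions 36, 79.
Circular molecule, 2 cuts → 2 fragments:
  37–79 → 43 bp
  80–104 then 1–36 → 25 + 36 = 61 bp
Sorted largest to smallest: 61, 43 bp.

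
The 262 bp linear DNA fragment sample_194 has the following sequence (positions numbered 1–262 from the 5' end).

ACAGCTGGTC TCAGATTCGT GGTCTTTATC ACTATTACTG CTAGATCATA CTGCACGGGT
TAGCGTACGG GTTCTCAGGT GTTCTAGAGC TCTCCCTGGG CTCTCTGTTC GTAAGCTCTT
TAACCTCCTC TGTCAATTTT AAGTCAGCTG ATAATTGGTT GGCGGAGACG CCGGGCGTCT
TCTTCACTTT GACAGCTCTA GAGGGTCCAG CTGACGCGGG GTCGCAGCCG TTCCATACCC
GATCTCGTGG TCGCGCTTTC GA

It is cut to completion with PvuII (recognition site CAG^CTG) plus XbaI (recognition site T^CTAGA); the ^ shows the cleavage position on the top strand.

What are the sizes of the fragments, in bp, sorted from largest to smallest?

PvuII sites (CAGCTG) start at positions 2, 145, 208.
PvuII cuts after base 3 of each site, so after positions 4, 147, 210.
XbaI sites (TCTAGA) start at positions 83, 197.
XbaI cuts after the first base of each site, so after positions 83, 197.
Combined cut positions: 4, 83, 147, 197, 210.
Linear molecule, 5 cuts → 6 fragments:
  1–4 → 4 bp
  5–83 → 79 bp
  84–147 → 64 bp
  148–197 → 50 bp
  198–210 → 13 bp
  211–262 → 52 bp
Sorted largest to smallest: 79, 64, 52, 50, 13, 4 bp.

79, 64, 52, 50, 13, 4 bp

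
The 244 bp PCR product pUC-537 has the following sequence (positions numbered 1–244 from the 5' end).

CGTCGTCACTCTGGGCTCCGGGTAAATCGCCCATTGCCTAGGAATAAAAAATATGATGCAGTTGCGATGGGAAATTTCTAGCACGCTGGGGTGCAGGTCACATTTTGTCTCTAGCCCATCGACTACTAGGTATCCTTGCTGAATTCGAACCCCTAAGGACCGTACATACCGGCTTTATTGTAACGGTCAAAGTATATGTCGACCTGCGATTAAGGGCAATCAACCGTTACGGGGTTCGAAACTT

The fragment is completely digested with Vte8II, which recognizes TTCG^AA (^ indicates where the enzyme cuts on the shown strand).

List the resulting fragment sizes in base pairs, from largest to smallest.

Vte8II sites (TTCGAA) start at positions 144, 235.
Vte8II cuts after base 4 of each site, so after positions 147, 238.
Linear molecule, 2 cuts → 3 fragments:
  1–147 → 147 bp
  148–238 → 91 bp
  239–244 → 6 bp
Sorted largest to smallest: 147, 91, 6 bp.

147, 91, 6 bp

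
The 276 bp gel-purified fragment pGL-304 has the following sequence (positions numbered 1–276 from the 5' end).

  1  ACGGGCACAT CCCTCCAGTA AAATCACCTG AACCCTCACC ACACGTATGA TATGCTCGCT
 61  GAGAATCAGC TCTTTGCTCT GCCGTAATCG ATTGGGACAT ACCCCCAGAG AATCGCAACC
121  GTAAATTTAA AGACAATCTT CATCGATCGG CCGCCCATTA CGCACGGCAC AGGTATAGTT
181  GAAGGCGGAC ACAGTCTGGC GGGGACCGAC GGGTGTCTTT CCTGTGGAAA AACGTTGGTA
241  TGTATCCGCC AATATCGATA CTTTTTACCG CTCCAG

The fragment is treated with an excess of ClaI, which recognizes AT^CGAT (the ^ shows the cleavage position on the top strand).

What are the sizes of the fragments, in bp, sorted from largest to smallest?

ClaI sites (ATCGAT) start at positions 87, 142, 254.
ClaI cuts after base 2 of each site, so after positions 88, 143, 255.
Linear molecule, 3 cuts → 4 fragments:
  1–88 → 88 bp
  89–143 → 55 bp
  144–255 → 112 bp
  256–276 → 21 bp
Sorted largest to smallest: 112, 88, 55, 21 bp.

112, 88, 55, 21 bp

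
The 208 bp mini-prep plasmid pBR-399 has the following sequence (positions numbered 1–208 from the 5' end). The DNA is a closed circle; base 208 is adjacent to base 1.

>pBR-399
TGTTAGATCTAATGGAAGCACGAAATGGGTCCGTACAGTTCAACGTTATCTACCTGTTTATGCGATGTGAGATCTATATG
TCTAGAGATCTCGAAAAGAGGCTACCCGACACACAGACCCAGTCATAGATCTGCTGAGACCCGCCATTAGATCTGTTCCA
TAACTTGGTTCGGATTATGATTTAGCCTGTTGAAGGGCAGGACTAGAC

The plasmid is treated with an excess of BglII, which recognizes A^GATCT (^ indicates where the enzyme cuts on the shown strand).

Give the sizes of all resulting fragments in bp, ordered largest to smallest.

BglII sites (AGATCT) start at positions 5, 70, 86, 127, 149.
BglII cuts after the first base of each site, so after positions 5, 70, 86, 127, 149.
Circular molecule, 5 cuts → 5 fragments:
  6–70 → 65 bp
  71–86 → 16 bp
  87–127 → 41 bp
  128–149 → 22 bp
  150–208 then 1–5 → 59 + 5 = 64 bp
Sorted largest to smallest: 65, 64, 41, 22, 16 bp.

65, 64, 41, 22, 16 bp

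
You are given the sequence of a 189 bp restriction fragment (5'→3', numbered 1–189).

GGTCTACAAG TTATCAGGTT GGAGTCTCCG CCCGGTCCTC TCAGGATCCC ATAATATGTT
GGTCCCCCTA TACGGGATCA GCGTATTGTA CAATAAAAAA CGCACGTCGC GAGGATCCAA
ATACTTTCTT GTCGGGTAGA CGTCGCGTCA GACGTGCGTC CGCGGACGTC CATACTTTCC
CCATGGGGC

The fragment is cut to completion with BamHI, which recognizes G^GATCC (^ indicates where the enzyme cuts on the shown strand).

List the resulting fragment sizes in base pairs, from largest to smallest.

BamHI sites (GGATCC) start at positions 44, 113.
BamHI cuts after the first base of each site, so after positions 44, 113.
Linear molecule, 2 cuts → 3 fragments:
  1–44 → 44 bp
  45–113 → 69 bp
  114–189 → 76 bp
Sorted largest to smallest: 76, 69, 44 bp.

76, 69, 44 bp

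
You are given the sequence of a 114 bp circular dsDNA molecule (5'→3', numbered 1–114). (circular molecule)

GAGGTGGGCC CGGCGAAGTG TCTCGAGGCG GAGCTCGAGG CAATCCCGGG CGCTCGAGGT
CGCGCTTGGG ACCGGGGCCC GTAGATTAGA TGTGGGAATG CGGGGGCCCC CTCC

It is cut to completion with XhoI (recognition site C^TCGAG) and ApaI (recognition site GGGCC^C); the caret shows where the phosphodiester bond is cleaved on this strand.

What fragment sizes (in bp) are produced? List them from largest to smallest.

29, 26, 19, 16, 12, 12 bp

XhoI sites (CTCGAG) start at positions 22, 34, 53.
XhoI cuts after the first base of each site, so after positions 22, 34, 53.
ApaI sites (GGGCCC) start at positions 6, 75, 104.
ApaI cuts after base 5 of each site (before the last base), so after positions 10, 79, 108.
Combined cut positions: 10, 22, 34, 53, 79, 108.
Circular molecule, 6 cuts → 6 fragments:
  11–22 → 12 bp
  23–34 → 12 bp
  35–53 → 19 bp
  54–79 → 26 bp
  80–108 → 29 bp
  109–114 then 1–10 → 6 + 10 = 16 bp
Sorted largest to smallest: 29, 26, 19, 16, 12, 12 bp.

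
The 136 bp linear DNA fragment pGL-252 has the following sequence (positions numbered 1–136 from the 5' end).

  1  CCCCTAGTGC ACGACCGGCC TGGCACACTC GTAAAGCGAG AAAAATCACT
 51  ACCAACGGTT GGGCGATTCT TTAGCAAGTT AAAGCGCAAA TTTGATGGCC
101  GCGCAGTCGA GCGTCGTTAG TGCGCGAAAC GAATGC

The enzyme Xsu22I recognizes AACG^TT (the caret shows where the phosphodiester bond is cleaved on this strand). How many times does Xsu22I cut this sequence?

No occurrence of AACGTT is present in the sequence.
Xsu22I does not cut: 0 sites.

0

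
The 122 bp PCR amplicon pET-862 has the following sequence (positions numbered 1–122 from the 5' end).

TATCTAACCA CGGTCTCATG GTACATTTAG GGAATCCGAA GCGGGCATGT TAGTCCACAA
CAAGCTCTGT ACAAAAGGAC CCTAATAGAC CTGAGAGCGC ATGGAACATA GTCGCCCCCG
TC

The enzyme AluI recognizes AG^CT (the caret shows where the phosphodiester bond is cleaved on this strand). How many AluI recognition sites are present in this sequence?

1

AGCT occurs starting at position 63.
AluI cuts at 1 site.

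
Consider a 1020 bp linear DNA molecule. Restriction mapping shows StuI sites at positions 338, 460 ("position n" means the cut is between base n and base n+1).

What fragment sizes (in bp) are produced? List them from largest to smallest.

560, 338, 122 bp

Linear molecule, 2 cuts → 3 fragments:
  338 − 0 = 338 bp
  460 − 338 = 122 bp
  1020 − 460 = 560 bp
Sorted largest to smallest: 560, 338, 122 bp.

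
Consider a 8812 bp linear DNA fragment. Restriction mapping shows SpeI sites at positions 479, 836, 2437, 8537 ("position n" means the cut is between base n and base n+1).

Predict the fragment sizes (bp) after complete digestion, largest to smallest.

Linear molecule, 4 cuts → 5 fragments:
  479 − 0 = 479 bp
  836 − 479 = 357 bp
  2437 − 836 = 1601 bp
  8537 − 2437 = 6100 bp
  8812 − 8537 = 275 bp
Sorted largest to smallest: 6100, 1601, 479, 357, 275 bp.

6100, 1601, 479, 357, 275 bp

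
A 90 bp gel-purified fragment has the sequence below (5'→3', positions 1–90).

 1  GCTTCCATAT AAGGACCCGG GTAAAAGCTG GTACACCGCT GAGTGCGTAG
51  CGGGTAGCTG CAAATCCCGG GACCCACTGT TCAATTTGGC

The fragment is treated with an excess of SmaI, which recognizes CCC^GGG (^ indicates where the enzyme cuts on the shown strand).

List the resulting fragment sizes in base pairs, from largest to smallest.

SmaI sites (CCCGGG) start at positions 16, 66.
SmaI cuts after base 3 of each site, so after positions 18, 68.
Linear molecule, 2 cuts → 3 fragments:
  1–18 → 18 bp
  19–68 → 50 bp
  69–90 → 22 bp
Sorted largest to smallest: 50, 22, 18 bp.

50, 22, 18 bp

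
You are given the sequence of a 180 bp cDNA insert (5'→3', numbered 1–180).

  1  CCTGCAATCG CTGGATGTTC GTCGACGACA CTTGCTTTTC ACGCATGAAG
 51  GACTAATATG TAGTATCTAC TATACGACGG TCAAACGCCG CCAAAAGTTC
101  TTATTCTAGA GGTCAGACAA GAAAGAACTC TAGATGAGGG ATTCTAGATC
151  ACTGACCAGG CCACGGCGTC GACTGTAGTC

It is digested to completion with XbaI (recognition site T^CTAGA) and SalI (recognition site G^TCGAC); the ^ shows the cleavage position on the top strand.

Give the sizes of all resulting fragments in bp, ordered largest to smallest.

XbaI sites (TCTAGA) start at positions 105, 129, 143.
XbaI cuts after the first base of each site, so after positions 105, 129, 143.
SalI sites (GTCGAC) start at positions 21, 168.
SalI cuts after the first base of each site, so after positions 21, 168.
Combined cut positions: 21, 105, 129, 143, 168.
Linear molecule, 5 cuts → 6 fragments:
  1–21 → 21 bp
  22–105 → 84 bp
  106–129 → 24 bp
  130–143 → 14 bp
  144–168 → 25 bp
  169–180 → 12 bp
Sorted largest to smallest: 84, 25, 24, 21, 14, 12 bp.

84, 25, 24, 21, 14, 12 bp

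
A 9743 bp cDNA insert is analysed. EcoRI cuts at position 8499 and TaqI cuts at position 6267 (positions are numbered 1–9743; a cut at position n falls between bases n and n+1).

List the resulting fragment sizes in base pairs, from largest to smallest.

Combined cut positions (sorted): 6267, 8499.
Linear molecule, 2 cuts → 3 fragments:
  6267 − 0 = 6267 bp
  8499 − 6267 = 2232 bp
  9743 − 8499 = 1244 bp
Sorted largest to smallest: 6267, 2232, 1244 bp.

6267, 2232, 1244 bp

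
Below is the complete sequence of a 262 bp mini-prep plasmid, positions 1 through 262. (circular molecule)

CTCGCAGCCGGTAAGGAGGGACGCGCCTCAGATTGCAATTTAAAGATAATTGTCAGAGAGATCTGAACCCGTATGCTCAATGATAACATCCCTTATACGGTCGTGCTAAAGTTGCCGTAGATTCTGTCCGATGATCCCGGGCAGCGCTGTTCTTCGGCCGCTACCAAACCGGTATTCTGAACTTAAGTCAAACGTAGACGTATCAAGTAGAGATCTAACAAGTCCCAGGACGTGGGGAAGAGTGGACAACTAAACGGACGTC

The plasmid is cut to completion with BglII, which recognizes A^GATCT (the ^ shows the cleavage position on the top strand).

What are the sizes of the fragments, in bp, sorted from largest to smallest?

152, 110 bp

BglII sites (AGATCT) start at positions 59, 211.
BglII cuts after the first base of each site, so after positions 59, 211.
Circular molecule, 2 cuts → 2 fragments:
  60–211 → 152 bp
  212–262 then 1–59 → 51 + 59 = 110 bp
Sorted largest to smallest: 152, 110 bp.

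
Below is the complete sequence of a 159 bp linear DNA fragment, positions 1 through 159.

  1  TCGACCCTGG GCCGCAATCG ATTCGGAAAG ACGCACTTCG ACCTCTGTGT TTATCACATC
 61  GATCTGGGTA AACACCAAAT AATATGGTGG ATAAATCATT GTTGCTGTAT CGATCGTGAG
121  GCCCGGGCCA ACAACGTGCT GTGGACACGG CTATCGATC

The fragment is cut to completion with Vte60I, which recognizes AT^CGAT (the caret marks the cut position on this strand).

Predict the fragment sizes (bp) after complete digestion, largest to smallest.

Vte60I sites (ATCGAT) start at positions 17, 58, 109, 153.
Vte60I cuts after base 2 of each site, so after positions 18, 59, 110, 154.
Linear molecule, 4 cuts → 5 fragments:
  1–18 → 18 bp
  19–59 → 41 bp
  60–110 → 51 bp
  111–154 → 44 bp
  155–159 → 5 bp
Sorted largest to smallest: 51, 44, 41, 18, 5 bp.

51, 44, 41, 18, 5 bp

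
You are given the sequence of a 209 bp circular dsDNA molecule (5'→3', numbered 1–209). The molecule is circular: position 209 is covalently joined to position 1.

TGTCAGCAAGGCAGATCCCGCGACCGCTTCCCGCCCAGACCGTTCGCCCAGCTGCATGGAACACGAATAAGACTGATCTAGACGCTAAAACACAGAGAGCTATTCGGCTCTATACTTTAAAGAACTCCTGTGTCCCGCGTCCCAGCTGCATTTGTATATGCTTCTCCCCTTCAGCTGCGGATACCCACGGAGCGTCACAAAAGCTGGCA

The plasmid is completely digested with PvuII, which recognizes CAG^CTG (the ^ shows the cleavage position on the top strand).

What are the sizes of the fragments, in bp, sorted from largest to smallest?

PvuII sites (CAGCTG) start at positions 49, 143, 172.
PvuII cuts after base 3 of each site, so after positions 51, 145, 174.
Circular molecule, 3 cuts → 3 fragments:
  52–145 → 94 bp
  146–174 → 29 bp
  175–209 then 1–51 → 35 + 51 = 86 bp
Sorted largest to smallest: 94, 86, 29 bp.

94, 86, 29 bp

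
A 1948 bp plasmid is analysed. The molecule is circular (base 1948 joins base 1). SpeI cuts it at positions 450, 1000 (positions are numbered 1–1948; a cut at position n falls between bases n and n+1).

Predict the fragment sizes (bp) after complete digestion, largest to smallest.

Circular molecule, 2 cuts → 2 fragments:
  1000 − 450 = 550 bp
  wrap: 1948 − 1000 + 450 = 1398 bp
Sorted largest to smallest: 1398, 550 bp.

1398, 550 bp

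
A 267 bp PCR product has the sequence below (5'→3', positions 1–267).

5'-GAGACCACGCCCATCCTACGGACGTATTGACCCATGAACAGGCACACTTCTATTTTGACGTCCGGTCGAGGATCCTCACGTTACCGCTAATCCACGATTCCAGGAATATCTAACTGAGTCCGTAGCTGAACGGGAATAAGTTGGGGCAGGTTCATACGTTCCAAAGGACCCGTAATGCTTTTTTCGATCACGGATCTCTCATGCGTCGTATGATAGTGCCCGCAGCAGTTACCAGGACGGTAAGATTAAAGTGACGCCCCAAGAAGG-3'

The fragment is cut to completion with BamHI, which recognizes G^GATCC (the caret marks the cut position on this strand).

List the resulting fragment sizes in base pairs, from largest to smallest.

The BamHI site (GGATCC) starts at position 70.
BamHI cuts after the first base of each site, so after position 70.
Linear molecule, 1 cut → 2 fragments:
  1–70 → 70 bp
  71–267 → 197 bp
Sorted largest to smallest: 197, 70 bp.

197, 70 bp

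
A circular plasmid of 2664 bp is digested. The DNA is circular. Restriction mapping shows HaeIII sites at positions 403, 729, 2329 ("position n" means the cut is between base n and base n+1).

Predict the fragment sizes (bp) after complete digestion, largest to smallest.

1600, 738, 326 bp

Circular molecule, 3 cuts → 3 fragments:
  729 − 403 = 326 bp
  2329 − 729 = 1600 bp
  wrap: 2664 − 2329 + 403 = 738 bp
Sorted largest to smallest: 1600, 738, 326 bp.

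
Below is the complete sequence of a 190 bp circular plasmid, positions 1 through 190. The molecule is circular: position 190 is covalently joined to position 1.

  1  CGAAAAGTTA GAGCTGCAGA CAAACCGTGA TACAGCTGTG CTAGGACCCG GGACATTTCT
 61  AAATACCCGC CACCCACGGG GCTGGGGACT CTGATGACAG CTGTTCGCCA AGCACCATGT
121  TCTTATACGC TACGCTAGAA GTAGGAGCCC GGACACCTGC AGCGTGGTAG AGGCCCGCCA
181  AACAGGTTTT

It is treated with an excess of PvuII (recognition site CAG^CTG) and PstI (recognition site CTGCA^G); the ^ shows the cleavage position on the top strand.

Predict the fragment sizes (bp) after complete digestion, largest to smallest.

PvuII sites (CAGCTG) start at positions 33, 98.
PvuII cuts after base 3 of each site, so after positions 35, 100.
PstI sites (CTGCAG) start at positions 14, 157.
PstI cuts after base 5 of each site (before the last base), so after positions 18, 161.
Combined cut positions: 18, 35, 100, 161.
Circular molecule, 4 cuts → 4 fragments:
  19–35 → 17 bp
  36–100 → 65 bp
  101–161 → 61 bp
  162–190 then 1–18 → 29 + 18 = 47 bp
Sorted largest to smallest: 65, 61, 47, 17 bp.

65, 61, 47, 17 bp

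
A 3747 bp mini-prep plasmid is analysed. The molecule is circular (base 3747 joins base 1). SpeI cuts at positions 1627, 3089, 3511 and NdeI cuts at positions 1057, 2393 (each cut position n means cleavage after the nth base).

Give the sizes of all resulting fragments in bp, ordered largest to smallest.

1293, 766, 696, 570, 422 bp

Combined cut positions (sorted): 1057, 1627, 2393, 3089, 3511.
Circular molecule, 5 cuts → 5 fragments:
  1627 − 1057 = 570 bp
  2393 − 1627 = 766 bp
  3089 − 2393 = 696 bp
  3511 − 3089 = 422 bp
  wrap: 3747 − 3511 + 1057 = 1293 bp
Sorted largest to smallest: 1293, 766, 696, 570, 422 bp.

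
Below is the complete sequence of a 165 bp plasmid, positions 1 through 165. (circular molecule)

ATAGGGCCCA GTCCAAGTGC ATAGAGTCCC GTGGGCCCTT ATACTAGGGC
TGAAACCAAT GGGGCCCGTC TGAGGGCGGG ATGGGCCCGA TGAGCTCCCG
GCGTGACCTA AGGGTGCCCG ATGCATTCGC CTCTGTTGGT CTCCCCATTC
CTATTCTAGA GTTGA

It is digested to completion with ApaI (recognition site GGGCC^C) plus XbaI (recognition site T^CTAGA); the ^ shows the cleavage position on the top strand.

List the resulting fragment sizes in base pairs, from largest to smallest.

ApaI sites (GGGCCC) start at positions 4, 33, 62, 83.
ApaI cuts after base 5 of each site (before the last base), so after positions 8, 37, 66, 87.
The XbaI site (TCTAGA) starts at position 155.
XbaI cuts after the first base of each site, so after position 155.
Combined cut positions: 8, 37, 66, 87, 155.
Circular molecule, 5 cuts → 5 fragments:
  9–37 → 29 bp
  38–66 → 29 bp
  67–87 → 21 bp
  88–155 → 68 bp
  156–165 then 1–8 → 10 + 8 = 18 bp
Sorted largest to smallest: 68, 29, 29, 21, 18 bp.

68, 29, 29, 21, 18 bp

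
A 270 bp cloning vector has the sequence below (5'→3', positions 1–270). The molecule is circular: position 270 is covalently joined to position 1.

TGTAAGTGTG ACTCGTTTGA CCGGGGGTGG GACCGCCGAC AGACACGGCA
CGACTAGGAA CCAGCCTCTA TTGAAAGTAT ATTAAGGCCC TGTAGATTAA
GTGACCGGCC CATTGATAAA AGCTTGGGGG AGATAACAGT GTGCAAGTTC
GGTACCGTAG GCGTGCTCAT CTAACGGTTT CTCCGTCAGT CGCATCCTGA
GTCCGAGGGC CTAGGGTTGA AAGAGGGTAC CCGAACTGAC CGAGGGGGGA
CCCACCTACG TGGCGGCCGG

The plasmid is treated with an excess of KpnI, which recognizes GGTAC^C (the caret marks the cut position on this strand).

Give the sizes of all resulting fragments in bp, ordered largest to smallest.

195, 75 bp

KpnI sites (GGTACC) start at positions 151, 226.
KpnI cuts after base 5 of each site (before the last base), so after positions 155, 230.
Circular molecule, 2 cuts → 2 fragments:
  156–230 → 75 bp
  231–270 then 1–155 → 40 + 155 = 195 bp
Sorted largest to smallest: 195, 75 bp.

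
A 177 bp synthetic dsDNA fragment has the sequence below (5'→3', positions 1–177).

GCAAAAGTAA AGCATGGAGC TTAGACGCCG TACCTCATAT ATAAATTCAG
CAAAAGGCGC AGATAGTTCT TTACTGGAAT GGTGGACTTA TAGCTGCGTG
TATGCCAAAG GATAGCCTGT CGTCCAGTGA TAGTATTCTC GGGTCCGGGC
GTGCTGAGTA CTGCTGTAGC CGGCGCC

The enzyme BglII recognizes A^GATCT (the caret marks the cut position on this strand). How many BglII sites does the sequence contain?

No occurrence of AGATCT is present in the sequence.
BglII does not cut: 0 sites.

0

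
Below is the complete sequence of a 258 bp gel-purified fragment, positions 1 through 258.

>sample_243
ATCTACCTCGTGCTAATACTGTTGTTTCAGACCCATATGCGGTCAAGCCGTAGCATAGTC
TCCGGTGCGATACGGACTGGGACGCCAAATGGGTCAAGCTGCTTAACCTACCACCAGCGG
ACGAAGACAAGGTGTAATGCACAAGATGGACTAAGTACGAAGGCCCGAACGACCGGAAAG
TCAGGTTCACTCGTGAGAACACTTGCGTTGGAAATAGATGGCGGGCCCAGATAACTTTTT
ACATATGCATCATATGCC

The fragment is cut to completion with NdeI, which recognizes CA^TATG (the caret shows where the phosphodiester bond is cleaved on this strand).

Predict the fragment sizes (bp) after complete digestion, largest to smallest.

NdeI sites (CATATG) start at positions 34, 242, 251.
NdeI cuts after base 2 of each site, so after positions 35, 243, 252.
Linear molecule, 3 cuts → 4 fragments:
  1–35 → 35 bp
  36–243 → 208 bp
  244–252 → 9 bp
  253–258 → 6 bp
Sorted largest to smallest: 208, 35, 9, 6 bp.

208, 35, 9, 6 bp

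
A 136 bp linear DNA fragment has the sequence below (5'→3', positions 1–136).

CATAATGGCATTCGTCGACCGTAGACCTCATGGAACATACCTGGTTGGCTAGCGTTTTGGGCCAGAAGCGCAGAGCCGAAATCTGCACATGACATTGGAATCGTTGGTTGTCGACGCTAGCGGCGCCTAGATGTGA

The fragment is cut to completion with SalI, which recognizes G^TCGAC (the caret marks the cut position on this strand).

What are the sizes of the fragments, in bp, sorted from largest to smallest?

SalI sites (GTCGAC) start at positions 14, 110.
SalI cuts after the first base of each site, so after positions 14, 110.
Linear molecule, 2 cuts → 3 fragments:
  1–14 → 14 bp
  15–110 → 96 bp
  111–136 → 26 bp
Sorted largest to smallest: 96, 26, 14 bp.

96, 26, 14 bp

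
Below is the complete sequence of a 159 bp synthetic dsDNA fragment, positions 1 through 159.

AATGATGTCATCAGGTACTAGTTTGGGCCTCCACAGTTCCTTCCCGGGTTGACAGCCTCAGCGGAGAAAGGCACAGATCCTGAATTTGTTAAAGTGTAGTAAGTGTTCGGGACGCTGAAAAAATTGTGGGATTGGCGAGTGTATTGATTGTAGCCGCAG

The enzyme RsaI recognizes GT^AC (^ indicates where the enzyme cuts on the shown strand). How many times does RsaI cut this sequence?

1

GTAC occurs starting at position 15.
RsaI cuts at 1 site.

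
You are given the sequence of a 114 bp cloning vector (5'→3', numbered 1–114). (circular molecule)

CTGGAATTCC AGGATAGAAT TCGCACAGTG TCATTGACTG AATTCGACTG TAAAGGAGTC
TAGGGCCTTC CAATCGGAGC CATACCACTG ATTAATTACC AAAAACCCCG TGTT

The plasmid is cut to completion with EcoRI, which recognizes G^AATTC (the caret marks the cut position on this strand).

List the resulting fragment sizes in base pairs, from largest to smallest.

78, 23, 13 bp

EcoRI sites (GAATTC) start at positions 4, 17, 40.
EcoRI cuts after the first base of each site, so after positions 4, 17, 40.
Circular molecule, 3 cuts → 3 fragments:
  5–17 → 13 bp
  18–40 → 23 bp
  41–114 then 1–4 → 74 + 4 = 78 bp
Sorted largest to smallest: 78, 23, 13 bp.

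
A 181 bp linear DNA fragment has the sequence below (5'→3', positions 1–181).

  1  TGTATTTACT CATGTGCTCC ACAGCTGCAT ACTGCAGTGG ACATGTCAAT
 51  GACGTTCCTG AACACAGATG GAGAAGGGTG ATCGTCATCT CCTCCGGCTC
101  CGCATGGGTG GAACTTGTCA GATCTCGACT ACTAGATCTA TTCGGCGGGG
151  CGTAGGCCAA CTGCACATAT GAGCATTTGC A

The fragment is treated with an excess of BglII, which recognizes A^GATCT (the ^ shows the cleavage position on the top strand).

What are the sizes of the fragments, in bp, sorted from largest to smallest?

120, 47, 14 bp

BglII sites (AGATCT) start at positions 120, 134.
BglII cuts after the first base of each site, so after positions 120, 134.
Linear molecule, 2 cuts → 3 fragments:
  1–120 → 120 bp
  121–134 → 14 bp
  135–181 → 47 bp
Sorted largest to smallest: 120, 47, 14 bp.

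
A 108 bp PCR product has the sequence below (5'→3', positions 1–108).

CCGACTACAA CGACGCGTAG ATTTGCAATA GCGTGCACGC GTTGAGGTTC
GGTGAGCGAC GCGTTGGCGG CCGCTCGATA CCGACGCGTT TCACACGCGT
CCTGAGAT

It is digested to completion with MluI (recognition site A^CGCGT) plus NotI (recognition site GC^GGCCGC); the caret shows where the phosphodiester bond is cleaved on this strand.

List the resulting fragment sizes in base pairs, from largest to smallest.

MluI sites (ACGCGT) start at positions 13, 37, 59, 84, 95.
MluI cuts after the first base of each site, so after positions 13, 37, 59, 84, 95.
The NotI site (GCGGCCGC) starts at position 67.
NotI cuts after base 2 of each site, so after position 68.
Combined cut positions: 13, 37, 59, 68, 84, 95.
Linear molecule, 6 cuts → 7 fragments:
  1–13 → 13 bp
  14–37 → 24 bp
  38–59 → 22 bp
  60–68 → 9 bp
  69–84 → 16 bp
  85–95 → 11 bp
  96–108 → 13 bp
Sorted largest to smallest: 24, 22, 16, 13, 13, 11, 9 bp.

24, 22, 16, 13, 13, 11, 9 bp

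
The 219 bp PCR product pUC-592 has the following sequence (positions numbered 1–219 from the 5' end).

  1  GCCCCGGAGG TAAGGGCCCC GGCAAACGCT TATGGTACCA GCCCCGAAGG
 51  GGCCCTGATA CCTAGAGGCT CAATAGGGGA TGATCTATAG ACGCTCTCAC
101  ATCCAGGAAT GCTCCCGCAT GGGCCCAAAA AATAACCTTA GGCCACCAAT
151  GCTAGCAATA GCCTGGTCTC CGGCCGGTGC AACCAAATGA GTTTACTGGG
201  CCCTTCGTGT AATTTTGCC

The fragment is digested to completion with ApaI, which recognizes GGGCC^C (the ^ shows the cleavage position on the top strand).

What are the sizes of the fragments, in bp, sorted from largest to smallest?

77, 71, 36, 18, 17 bp

ApaI sites (GGGCCC) start at positions 14, 50, 121, 198.
ApaI cuts after base 5 of each site (before the last base), so after positions 18, 54, 125, 202.
Linear molecule, 4 cuts → 5 fragments:
  1–18 → 18 bp
  19–54 → 36 bp
  55–125 → 71 bp
  126–202 → 77 bp
  203–219 → 17 bp
Sorted largest to smallest: 77, 71, 36, 18, 17 bp.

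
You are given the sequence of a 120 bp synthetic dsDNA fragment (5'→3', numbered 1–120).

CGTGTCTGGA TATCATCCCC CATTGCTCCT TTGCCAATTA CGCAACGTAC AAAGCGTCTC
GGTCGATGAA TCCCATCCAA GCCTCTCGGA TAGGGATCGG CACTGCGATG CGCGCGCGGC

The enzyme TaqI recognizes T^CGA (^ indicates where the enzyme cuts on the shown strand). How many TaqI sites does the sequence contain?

TCGA occurs starting at position 63.
TaqI cuts at 1 site.

1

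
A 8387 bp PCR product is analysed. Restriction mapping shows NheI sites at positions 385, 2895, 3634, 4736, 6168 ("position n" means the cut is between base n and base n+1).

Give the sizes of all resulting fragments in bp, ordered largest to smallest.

Linear molecule, 5 cuts → 6 fragments:
  385 − 0 = 385 bp
  2895 − 385 = 2510 bp
  3634 − 2895 = 739 bp
  4736 − 3634 = 1102 bp
  6168 − 4736 = 1432 bp
  8387 − 6168 = 2219 bp
Sorted largest to smallest: 2510, 2219, 1432, 1102, 739, 385 bp.

2510, 2219, 1432, 1102, 739, 385 bp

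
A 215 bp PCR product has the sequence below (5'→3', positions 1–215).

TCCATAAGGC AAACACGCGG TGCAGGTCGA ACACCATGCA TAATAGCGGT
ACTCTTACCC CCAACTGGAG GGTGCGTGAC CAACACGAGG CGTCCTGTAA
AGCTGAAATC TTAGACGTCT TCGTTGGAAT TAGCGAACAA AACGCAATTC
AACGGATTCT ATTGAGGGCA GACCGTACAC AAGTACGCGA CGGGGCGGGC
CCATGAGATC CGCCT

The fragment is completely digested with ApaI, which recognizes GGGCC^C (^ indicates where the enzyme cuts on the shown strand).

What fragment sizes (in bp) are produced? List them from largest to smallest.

The ApaI site (GGGCCC) starts at position 197.
ApaI cuts after base 5 of each site (before the last base), so after position 201.
Linear molecule, 1 cut → 2 fragments:
  1–201 → 201 bp
  202–215 → 14 bp
Sorted largest to smallest: 201, 14 bp.

201, 14 bp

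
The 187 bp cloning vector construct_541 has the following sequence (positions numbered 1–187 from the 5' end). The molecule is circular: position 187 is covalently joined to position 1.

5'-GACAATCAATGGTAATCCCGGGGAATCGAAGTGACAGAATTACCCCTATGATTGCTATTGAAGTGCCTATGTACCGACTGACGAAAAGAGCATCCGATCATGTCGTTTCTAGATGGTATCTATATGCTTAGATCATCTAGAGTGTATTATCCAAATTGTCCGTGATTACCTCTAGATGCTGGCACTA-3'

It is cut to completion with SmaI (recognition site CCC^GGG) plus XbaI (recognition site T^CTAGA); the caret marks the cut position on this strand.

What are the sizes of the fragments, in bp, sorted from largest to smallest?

89, 35, 35, 28 bp

The SmaI site (CCCGGG) starts at position 17.
SmaI cuts after base 3 of each site, so after position 19.
XbaI sites (TCTAGA) start at positions 108, 136, 171.
XbaI cuts after the first base of each site, so after positions 108, 136, 171.
Combined cut positions: 19, 108, 136, 171.
Circular molecule, 4 cuts → 4 fragments:
  20–108 → 89 bp
  109–136 → 28 bp
  137–171 → 35 bp
  172–187 then 1–19 → 16 + 19 = 35 bp
Sorted largest to smallest: 89, 35, 35, 28 bp.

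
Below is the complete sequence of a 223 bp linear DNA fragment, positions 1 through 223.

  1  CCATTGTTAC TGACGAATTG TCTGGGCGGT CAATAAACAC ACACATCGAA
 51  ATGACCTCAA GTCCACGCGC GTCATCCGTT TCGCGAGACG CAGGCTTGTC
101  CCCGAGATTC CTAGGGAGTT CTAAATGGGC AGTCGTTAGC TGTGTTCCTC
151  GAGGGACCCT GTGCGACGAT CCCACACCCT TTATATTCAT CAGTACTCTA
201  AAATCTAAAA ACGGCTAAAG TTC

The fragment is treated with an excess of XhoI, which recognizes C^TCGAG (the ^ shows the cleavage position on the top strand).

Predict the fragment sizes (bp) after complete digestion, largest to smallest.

148, 75 bp

The XhoI site (CTCGAG) starts at position 148.
XhoI cuts after the first base of each site, so after position 148.
Linear molecule, 1 cut → 2 fragments:
  1–148 → 148 bp
  149–223 → 75 bp
Sorted largest to smallest: 148, 75 bp.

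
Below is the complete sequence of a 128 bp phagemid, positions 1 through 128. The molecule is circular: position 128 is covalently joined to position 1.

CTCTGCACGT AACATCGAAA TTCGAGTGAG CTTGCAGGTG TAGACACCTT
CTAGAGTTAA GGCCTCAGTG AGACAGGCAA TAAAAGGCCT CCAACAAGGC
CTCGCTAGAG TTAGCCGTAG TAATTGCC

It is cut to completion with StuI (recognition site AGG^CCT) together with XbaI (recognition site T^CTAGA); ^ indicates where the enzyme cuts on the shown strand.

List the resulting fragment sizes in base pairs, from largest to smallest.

StuI sites (AGGCCT) start at positions 60, 85, 97.
StuI cuts after base 3 of each site, so after positions 62, 87, 99.
The XbaI site (TCTAGA) starts at position 50.
XbaI cuts after the first base of each site, so after position 50.
Combined cut positions: 50, 62, 87, 99.
Circular molecule, 4 cuts → 4 fragments:
  51–62 → 12 bp
  63–87 → 25 bp
  88–99 → 12 bp
  100–128 then 1–50 → 29 + 50 = 79 bp
Sorted largest to smallest: 79, 25, 12, 12 bp.

79, 25, 12, 12 bp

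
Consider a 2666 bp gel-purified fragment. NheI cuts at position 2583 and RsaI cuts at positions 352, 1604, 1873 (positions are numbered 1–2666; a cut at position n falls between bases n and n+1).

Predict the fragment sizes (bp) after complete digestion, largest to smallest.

Combined cut positions (sorted): 352, 1604, 1873, 2583.
Linear molecule, 4 cuts → 5 fragments:
  352 − 0 = 352 bp
  1604 − 352 = 1252 bp
  1873 − 1604 = 269 bp
  2583 − 1873 = 710 bp
  2666 − 2583 = 83 bp
Sorted largest to smallest: 1252, 710, 352, 269, 83 bp.

1252, 710, 352, 269, 83 bp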